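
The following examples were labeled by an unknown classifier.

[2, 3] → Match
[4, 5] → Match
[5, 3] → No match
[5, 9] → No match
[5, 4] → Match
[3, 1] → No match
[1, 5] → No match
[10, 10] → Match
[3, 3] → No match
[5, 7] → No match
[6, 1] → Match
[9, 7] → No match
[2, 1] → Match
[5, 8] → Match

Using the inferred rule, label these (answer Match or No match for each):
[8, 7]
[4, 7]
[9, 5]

The common property of the 'Match' items is: product is even. No 'No match' item has it.

Match, Match, No match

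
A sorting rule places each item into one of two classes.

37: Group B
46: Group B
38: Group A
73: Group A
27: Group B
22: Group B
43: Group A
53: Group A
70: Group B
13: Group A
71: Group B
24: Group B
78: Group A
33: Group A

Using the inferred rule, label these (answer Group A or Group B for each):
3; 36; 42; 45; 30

Group A, Group B, Group B, Group B, Group B

All 'Group A' examples share one property — ≡ 3 (mod 5) — and every 'Group B' example lacks it.
3 → 3 mod 5 = 3 → Group A. 36 → 36 mod 5 = 1 → Group B. 42 → 42 mod 5 = 2 → Group B. 45 → 45 mod 5 = 0 → Group B. 30 → 30 mod 5 = 0 → Group B.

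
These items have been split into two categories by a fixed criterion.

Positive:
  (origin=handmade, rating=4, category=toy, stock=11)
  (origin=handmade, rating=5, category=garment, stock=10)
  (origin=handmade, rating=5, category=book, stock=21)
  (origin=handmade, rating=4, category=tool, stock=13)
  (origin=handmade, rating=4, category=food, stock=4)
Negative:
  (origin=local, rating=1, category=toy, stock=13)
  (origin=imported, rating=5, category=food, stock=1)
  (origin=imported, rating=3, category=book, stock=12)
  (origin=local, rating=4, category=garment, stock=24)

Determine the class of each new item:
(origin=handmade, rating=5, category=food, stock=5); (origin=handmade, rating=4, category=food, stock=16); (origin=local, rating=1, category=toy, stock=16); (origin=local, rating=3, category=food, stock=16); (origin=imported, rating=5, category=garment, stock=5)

Positive, Positive, Negative, Negative, Negative

One predicate separates the groups cleanly: origin is handmade.
(origin=handmade, rating=5, category=food, stock=5): Positive (origin is handmade). (origin=handmade, rating=4, category=food, stock=16): Positive (origin is handmade). (origin=local, rating=1, category=toy, stock=16): Negative (origin is local). (origin=local, rating=3, category=food, stock=16): Negative (origin is local). (origin=imported, rating=5, category=garment, stock=5): Negative (origin is imported).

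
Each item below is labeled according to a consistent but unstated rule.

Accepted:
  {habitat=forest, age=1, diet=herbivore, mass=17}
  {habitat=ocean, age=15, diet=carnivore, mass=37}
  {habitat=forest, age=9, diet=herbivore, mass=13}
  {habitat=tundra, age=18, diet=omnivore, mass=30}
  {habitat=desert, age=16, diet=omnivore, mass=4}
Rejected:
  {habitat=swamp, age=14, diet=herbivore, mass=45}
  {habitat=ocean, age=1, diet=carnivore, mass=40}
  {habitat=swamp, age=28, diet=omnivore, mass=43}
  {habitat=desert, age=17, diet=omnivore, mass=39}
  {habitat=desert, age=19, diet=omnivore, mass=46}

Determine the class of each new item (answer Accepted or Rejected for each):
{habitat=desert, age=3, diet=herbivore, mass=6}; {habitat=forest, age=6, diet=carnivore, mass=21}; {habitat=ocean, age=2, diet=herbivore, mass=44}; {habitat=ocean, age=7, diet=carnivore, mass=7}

Rule: mass ≤ 37. This holds for each 'Accepted' example and fails for each 'Rejected' one.
{habitat=desert, age=3, diet=herbivore, mass=6} — mass = 6, hence Accepted. {habitat=forest, age=6, diet=carnivore, mass=21} — mass = 21, hence Accepted. {habitat=ocean, age=2, diet=herbivore, mass=44} — mass = 44, hence Rejected. {habitat=ocean, age=7, diet=carnivore, mass=7} — mass = 7, hence Accepted.

Accepted, Accepted, Rejected, Accepted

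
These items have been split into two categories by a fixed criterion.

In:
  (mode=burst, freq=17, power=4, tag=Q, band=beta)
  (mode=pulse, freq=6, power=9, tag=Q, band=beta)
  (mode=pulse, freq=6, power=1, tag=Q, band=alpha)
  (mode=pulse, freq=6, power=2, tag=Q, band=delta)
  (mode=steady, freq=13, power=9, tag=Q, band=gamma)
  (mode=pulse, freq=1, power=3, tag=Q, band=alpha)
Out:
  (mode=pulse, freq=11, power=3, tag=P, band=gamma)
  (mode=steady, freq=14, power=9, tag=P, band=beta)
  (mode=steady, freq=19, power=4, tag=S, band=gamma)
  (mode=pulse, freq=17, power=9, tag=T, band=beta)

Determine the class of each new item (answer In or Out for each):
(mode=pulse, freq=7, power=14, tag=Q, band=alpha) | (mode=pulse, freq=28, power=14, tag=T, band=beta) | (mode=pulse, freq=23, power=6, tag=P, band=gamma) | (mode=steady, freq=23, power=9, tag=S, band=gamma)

The classifier is using: tag is Q.
(mode=pulse, freq=7, power=14, tag=Q, band=alpha): tag is Q, checks out → In.
(mode=pulse, freq=28, power=14, tag=T, band=beta): tag is T, doesn't qualify → Out.
(mode=pulse, freq=23, power=6, tag=P, band=gamma): tag is P, doesn't qualify → Out.
(mode=steady, freq=23, power=9, tag=S, band=gamma): tag is S, doesn't qualify → Out.

In, Out, Out, Out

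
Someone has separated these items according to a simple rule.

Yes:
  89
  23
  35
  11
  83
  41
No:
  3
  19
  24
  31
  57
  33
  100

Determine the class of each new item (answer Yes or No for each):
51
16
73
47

No, No, No, Yes

Rule: ≡ 2 (mod 3). This holds for each 'Yes' example and fails for each 'No' one.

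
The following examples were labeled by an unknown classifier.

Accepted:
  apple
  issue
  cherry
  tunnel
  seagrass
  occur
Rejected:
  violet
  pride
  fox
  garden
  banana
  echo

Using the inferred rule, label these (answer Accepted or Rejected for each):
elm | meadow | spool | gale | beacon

Rejected, Rejected, Accepted, Rejected, Rejected

Checking candidate rules against both groups, what survives is: has a double letter.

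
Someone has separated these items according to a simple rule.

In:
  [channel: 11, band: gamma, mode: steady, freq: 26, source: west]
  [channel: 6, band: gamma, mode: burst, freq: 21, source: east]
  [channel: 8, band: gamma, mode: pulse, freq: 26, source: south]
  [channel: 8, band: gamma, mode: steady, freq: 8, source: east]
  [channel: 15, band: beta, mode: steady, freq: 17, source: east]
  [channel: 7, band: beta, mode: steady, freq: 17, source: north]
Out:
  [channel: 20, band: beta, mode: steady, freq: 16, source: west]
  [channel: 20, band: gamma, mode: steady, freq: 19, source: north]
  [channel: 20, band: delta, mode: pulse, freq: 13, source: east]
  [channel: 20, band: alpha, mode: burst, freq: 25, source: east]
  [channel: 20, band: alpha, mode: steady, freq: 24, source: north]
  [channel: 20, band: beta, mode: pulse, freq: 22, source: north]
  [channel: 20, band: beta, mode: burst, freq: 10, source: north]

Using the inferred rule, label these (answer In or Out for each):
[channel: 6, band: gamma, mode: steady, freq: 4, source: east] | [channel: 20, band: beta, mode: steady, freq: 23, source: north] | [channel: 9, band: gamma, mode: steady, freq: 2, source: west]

In, Out, In

The distinguishing property — channel ≤ 15 — holds for all the 'In' cases and none of the 'Out' cases.
In: [channel: 6, band: gamma, mode: steady, freq: 4, source: east], since channel = 6. Out: [channel: 20, band: beta, mode: steady, freq: 23, source: north], since channel = 20. In: [channel: 9, band: gamma, mode: steady, freq: 2, source: west], since channel = 9.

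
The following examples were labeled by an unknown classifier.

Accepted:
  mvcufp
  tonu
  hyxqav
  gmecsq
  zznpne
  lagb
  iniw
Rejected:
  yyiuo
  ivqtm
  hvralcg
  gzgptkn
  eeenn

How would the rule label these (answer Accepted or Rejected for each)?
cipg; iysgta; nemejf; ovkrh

The pattern is that an item is 'Accepted' exactly when: even length.
Accepted: cipg, since length 4. Accepted: iysgta, since length 6. Accepted: nemejf, since length 6. Rejected: ovkrh, since length 5.

Accepted, Accepted, Accepted, Rejected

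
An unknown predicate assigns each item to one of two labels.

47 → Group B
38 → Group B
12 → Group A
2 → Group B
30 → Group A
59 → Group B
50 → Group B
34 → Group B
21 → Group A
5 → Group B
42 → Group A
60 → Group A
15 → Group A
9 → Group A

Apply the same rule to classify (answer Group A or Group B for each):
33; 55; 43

Group A, Group B, Group B

Rule: multiple of 3. This holds for each 'Group A' example and fails for each 'Group B' one.
33: Group A (33 = 3·11).
55: Group B (55 = 3·18 + 1).
43: Group B (43 = 3·14 + 1).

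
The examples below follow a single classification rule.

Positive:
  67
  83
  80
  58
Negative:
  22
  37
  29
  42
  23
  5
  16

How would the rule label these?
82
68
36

The simplest hypothesis consistent with all the labels is: at least 58.
82 → 82 ≥ 58 → Positive.
68 → 68 ≥ 58 → Positive.
36 → 36 < 58 → Negative.

Positive, Positive, Negative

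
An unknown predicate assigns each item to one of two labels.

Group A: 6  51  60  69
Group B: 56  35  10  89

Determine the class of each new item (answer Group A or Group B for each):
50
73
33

The simplest hypothesis consistent with all the labels is: multiple of 3.
50: 50 = 3·16 + 2 — does not fit, so Group B. 73: 73 = 3·24 + 1 — does not fit, so Group B. 33: 33 = 3·11 — matches, so Group A.

Group B, Group B, Group A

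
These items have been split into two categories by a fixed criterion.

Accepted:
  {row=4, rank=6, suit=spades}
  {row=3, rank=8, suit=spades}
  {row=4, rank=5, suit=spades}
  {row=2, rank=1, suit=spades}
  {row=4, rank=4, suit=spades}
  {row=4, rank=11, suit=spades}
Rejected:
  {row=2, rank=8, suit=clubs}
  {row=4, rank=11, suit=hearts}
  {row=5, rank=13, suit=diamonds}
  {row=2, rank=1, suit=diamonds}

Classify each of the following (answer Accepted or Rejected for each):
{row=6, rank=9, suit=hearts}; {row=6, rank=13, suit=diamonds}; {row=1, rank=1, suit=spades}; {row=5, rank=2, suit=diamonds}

Rejected, Rejected, Accepted, Rejected

Looking at the examples, the only property every 'Accepted' case has and every 'Rejected' case lacks is: suit is spades.
{row=6, rank=9, suit=hearts}: suit is hearts, does not satisfy this → Rejected. {row=6, rank=13, suit=diamonds}: suit is diamonds, does not satisfy this → Rejected. {row=1, rank=1, suit=spades}: suit is spades, satisfies this → Accepted. {row=5, rank=2, suit=diamonds}: suit is diamonds, does not satisfy this → Rejected.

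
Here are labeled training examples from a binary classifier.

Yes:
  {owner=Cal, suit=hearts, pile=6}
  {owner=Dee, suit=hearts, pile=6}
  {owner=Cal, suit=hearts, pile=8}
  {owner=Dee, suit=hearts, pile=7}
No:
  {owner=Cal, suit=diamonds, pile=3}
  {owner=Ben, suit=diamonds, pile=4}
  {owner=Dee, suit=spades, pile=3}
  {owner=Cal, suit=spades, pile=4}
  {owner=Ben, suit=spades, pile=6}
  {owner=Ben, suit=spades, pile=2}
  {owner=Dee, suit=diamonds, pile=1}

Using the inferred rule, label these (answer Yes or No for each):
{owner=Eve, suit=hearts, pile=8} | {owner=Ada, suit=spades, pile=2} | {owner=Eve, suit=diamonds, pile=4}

Yes, No, No

All 'Yes' examples share one property — suit is hearts — and every 'No' example lacks it.
{owner=Eve, suit=hearts, pile=8} → suit is hearts → Yes.
{owner=Ada, suit=spades, pile=2} → suit is spades → No.
{owner=Eve, suit=diamonds, pile=4} → suit is diamonds → No.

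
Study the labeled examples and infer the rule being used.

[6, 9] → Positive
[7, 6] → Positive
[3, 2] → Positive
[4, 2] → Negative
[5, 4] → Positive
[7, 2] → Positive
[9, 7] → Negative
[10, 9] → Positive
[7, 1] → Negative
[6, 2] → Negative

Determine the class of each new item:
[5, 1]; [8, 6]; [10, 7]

The distinguishing property — sum is odd — holds for all the 'Positive' cases and none of the 'Negative' cases.

Negative, Negative, Positive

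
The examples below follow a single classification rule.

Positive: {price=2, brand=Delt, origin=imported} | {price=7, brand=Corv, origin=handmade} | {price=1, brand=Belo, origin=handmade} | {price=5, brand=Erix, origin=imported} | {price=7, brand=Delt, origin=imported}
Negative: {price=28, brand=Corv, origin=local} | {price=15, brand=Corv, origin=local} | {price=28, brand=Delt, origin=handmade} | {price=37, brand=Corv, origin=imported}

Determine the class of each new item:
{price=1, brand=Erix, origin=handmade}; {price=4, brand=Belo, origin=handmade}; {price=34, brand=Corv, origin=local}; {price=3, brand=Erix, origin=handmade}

Positive, Positive, Negative, Positive

The classifier is using: price ≤ 7.
{price=1, brand=Erix, origin=handmade} → price = 1 → Positive. {price=4, brand=Belo, origin=handmade} → price = 4 → Positive. {price=34, brand=Corv, origin=local} → price = 34 → Negative. {price=3, brand=Erix, origin=handmade} → price = 3 → Positive.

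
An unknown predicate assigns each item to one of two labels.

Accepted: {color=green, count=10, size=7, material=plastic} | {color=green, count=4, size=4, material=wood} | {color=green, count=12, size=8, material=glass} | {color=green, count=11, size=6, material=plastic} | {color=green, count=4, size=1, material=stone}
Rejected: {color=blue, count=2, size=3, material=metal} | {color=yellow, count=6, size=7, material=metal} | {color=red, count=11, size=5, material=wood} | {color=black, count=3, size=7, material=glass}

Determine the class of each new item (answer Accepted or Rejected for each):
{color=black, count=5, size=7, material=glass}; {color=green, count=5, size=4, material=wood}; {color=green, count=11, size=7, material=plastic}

Rejected, Accepted, Accepted

The pattern is that an item is 'Accepted' exactly when: color is green.
{color=black, count=5, size=7, material=glass}: color is black, lacks this property → Rejected. {color=green, count=5, size=4, material=wood}: color is green, fits → Accepted. {color=green, count=11, size=7, material=plastic}: color is green, fits → Accepted.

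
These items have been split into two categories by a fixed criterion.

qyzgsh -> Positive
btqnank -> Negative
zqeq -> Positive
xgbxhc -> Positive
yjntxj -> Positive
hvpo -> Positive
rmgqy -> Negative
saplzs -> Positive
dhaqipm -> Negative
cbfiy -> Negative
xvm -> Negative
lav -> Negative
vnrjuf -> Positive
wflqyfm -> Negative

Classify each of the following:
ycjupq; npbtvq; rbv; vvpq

The distinguishing property — even length — holds for all the 'Positive' cases and none of the 'Negative' cases.
ycjupq — length 6, hence Positive. npbtvq — length 6, hence Positive. rbv — length 3, hence Negative. vvpq — length 4, hence Positive.

Positive, Positive, Negative, Positive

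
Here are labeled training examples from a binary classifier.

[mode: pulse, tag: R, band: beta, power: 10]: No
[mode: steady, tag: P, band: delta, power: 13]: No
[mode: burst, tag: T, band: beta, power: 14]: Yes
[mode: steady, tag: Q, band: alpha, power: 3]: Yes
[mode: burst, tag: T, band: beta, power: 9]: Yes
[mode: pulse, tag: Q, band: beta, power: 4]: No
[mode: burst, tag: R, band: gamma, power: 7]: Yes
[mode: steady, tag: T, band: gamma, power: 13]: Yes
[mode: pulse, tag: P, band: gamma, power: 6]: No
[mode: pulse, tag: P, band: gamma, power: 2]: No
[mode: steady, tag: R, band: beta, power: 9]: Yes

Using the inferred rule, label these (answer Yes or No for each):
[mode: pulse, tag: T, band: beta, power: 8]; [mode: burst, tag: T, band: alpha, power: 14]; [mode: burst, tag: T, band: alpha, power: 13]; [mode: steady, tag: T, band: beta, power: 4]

One predicate separates the groups cleanly: tag is not P AND mode is not pulse.
[mode: pulse, tag: T, band: beta, power: 8]: tag is T, mode is pulse — lacks this property, so No. [mode: burst, tag: T, band: alpha, power: 14]: tag is T, mode is burst — satisfies this, so Yes. [mode: burst, tag: T, band: alpha, power: 13]: tag is T, mode is burst — satisfies this, so Yes. [mode: steady, tag: T, band: beta, power: 4]: tag is T, mode is steady — satisfies this, so Yes.

No, Yes, Yes, Yes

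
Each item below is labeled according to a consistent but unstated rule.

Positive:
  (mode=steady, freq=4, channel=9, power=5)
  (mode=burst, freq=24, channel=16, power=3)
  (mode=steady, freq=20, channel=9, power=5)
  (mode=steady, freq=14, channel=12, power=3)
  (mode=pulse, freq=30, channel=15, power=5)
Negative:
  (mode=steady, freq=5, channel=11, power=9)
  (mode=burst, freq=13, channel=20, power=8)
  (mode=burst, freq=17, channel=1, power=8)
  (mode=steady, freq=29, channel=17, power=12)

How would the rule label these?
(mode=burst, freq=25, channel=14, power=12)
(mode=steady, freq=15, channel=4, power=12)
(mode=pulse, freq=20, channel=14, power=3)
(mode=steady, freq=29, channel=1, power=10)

The classifier is using: power ≤ 5.
Negative: (mode=burst, freq=25, channel=14, power=12), since power = 12.
Negative: (mode=steady, freq=15, channel=4, power=12), since power = 12.
Positive: (mode=pulse, freq=20, channel=14, power=3), since power = 3.
Negative: (mode=steady, freq=29, channel=1, power=10), since power = 10.

Negative, Negative, Positive, Negative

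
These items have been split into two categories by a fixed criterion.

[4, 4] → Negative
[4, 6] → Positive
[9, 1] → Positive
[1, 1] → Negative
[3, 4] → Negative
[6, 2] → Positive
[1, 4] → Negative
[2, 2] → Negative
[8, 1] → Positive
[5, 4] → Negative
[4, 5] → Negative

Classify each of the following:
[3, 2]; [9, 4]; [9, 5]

All 'Positive' examples share one property — max ≥ 6 — and every 'Negative' example lacks it.
[3, 2] — max 3, hence Negative. [9, 4] — max 9, hence Positive. [9, 5] — max 9, hence Positive.

Negative, Positive, Positive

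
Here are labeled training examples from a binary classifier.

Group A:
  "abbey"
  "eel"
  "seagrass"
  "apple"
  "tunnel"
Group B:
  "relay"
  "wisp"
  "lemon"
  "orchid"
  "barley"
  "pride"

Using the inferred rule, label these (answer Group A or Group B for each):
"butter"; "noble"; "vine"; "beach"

Group A, Group B, Group B, Group B

All 'Group A' examples share one property — has a double letter — and every 'Group B' example lacks it.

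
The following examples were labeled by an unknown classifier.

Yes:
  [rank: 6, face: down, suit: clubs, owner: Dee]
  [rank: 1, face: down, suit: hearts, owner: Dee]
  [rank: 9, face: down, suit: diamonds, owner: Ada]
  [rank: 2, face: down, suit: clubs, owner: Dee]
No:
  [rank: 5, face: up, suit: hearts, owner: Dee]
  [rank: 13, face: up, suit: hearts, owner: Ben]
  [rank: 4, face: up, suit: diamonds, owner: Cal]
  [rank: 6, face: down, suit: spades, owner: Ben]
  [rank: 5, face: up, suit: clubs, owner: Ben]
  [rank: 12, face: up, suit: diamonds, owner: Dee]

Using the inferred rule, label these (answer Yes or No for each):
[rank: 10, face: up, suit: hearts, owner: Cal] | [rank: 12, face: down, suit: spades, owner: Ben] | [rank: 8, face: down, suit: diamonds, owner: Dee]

One predicate separates the groups cleanly: owner is not Ben AND face is down.

No, No, Yes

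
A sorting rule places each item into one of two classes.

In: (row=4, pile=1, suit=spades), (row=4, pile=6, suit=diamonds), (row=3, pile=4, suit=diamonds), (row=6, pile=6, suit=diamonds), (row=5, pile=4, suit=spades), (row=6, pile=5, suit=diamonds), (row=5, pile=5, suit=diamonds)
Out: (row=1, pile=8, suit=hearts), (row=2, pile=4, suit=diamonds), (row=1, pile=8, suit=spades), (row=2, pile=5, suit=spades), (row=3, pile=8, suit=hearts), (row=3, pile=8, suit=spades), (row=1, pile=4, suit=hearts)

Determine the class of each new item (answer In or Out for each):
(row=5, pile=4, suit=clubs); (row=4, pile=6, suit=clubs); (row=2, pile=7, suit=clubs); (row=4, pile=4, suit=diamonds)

In, In, Out, In

A rule that fits every label: pile ≤ 6 AND row ≥ 3 — true of each 'In' example, false of each 'Out' one.
In: (row=5, pile=4, suit=clubs), since pile = 4, row = 5.
In: (row=4, pile=6, suit=clubs), since pile = 6, row = 4.
Out: (row=2, pile=7, suit=clubs), since pile = 7, row = 2.
In: (row=4, pile=4, suit=diamonds), since pile = 4, row = 4.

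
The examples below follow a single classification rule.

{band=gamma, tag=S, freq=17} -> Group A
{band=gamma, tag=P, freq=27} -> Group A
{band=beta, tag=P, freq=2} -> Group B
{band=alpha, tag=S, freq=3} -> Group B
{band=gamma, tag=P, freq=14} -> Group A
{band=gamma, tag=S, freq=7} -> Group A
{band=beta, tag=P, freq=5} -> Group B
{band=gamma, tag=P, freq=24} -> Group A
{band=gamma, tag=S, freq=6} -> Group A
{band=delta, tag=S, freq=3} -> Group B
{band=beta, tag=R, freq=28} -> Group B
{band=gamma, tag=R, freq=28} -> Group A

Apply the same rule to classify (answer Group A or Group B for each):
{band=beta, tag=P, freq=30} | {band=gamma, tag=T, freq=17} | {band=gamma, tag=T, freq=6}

The classifier is using: band is gamma.

Group B, Group A, Group A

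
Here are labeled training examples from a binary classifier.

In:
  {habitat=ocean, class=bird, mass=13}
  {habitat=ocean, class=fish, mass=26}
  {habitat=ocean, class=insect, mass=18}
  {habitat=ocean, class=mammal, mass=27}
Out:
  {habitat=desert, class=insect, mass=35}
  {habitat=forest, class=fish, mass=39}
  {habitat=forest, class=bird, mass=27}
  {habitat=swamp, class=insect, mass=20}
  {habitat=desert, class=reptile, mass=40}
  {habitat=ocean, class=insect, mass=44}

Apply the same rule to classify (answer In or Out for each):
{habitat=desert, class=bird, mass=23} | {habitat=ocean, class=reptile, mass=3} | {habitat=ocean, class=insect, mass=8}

The distinguishing property — habitat is ocean AND mass ≤ 27 — holds for all the 'In' cases and none of the 'Out' cases.
{habitat=desert, class=bird, mass=23} → habitat is desert, mass = 23 → Out. {habitat=ocean, class=reptile, mass=3} → habitat is ocean, mass = 3 → In. {habitat=ocean, class=insect, mass=8} → habitat is ocean, mass = 8 → In.

Out, In, In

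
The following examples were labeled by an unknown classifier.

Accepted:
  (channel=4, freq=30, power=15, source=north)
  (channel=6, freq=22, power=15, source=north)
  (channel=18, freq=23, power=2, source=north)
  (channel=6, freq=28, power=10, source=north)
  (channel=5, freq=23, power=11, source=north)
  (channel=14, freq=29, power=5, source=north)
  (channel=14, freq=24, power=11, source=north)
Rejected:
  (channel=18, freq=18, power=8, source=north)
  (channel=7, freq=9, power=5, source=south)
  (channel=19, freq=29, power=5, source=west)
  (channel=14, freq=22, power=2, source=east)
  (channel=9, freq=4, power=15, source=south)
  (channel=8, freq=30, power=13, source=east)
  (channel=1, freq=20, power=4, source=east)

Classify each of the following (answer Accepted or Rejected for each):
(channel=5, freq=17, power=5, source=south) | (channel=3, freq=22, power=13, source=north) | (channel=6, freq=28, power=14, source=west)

Rejected, Accepted, Rejected

Every 'Accepted' example satisfies: source is north AND freq ≥ 20. None of the 'Rejected' examples do.
(channel=5, freq=17, power=5, source=south) → source is south, freq = 17 → Rejected.
(channel=3, freq=22, power=13, source=north) → source is north, freq = 22 → Accepted.
(channel=6, freq=28, power=14, source=west) → source is west, freq = 28 → Rejected.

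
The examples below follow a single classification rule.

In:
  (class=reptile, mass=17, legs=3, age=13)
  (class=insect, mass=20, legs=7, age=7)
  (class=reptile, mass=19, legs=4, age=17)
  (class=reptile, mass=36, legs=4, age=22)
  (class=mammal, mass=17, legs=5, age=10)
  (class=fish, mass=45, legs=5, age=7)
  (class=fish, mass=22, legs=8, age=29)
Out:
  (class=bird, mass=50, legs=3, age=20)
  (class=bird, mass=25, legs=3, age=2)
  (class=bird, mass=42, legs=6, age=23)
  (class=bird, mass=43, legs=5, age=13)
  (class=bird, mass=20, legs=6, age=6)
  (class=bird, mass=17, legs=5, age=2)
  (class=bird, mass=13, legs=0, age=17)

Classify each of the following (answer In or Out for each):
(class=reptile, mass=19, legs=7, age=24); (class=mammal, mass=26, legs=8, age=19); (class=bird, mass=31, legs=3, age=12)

Checking candidate rules against both groups, what survives is: class is not bird.
(class=reptile, mass=19, legs=7, age=24): In (class is reptile). (class=mammal, mass=26, legs=8, age=19): In (class is mammal). (class=bird, mass=31, legs=3, age=12): Out (class is bird).

In, In, Out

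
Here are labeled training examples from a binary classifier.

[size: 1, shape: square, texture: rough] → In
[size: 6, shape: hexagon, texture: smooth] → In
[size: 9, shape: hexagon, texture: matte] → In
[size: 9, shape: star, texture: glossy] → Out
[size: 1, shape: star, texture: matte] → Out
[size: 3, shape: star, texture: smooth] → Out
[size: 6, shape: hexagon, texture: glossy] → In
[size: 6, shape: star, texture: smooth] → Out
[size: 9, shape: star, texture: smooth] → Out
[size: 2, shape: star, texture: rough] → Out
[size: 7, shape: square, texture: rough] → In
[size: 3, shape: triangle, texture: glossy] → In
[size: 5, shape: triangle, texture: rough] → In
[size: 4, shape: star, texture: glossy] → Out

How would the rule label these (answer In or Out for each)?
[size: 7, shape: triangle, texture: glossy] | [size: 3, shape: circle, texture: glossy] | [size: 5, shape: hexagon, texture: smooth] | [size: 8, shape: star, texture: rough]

In, In, In, Out

One predicate separates the groups cleanly: shape is not star.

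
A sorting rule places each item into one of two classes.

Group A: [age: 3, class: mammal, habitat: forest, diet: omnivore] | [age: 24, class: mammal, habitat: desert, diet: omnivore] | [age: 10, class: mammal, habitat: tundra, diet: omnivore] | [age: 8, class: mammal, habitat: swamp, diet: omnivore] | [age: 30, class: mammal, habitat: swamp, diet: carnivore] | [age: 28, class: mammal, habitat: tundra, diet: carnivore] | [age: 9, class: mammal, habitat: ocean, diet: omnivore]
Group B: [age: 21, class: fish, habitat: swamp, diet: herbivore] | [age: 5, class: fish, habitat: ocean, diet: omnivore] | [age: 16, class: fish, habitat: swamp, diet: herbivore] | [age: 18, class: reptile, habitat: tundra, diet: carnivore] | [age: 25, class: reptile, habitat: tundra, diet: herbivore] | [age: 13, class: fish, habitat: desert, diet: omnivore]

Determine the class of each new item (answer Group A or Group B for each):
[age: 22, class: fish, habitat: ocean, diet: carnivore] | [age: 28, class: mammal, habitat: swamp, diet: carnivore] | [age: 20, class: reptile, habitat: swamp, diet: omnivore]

Group B, Group A, Group B

Rule: class is mammal. This holds for each 'Group A' example and fails for each 'Group B' one.
[age: 22, class: fish, habitat: ocean, diet: carnivore]: class is fish — fails this test, so Group B. [age: 28, class: mammal, habitat: swamp, diet: carnivore]: class is mammal — qualifies, so Group A. [age: 20, class: reptile, habitat: swamp, diet: omnivore]: class is reptile — fails this test, so Group B.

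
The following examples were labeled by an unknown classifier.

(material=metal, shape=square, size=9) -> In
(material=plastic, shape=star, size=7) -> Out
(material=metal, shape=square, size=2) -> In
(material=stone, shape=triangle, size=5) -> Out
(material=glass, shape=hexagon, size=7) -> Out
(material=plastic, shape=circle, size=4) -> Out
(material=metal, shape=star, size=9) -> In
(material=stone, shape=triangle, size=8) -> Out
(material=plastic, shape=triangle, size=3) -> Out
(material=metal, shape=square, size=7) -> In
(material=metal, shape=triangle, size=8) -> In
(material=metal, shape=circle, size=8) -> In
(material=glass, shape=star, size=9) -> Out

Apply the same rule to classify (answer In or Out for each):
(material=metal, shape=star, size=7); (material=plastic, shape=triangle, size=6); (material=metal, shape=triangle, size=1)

In, Out, In

The pattern is that an item is 'In' exactly when: material is metal.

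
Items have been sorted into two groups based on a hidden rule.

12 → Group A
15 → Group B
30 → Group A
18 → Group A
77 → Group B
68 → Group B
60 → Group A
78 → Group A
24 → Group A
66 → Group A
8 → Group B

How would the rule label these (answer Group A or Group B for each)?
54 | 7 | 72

Rule: multiple of 6. This holds for each 'Group A' example and fails for each 'Group B' one.
54: Group A (54 = 6·9).
7: Group B (7 = 6·1 + 1).
72: Group A (72 = 6·12).

Group A, Group B, Group A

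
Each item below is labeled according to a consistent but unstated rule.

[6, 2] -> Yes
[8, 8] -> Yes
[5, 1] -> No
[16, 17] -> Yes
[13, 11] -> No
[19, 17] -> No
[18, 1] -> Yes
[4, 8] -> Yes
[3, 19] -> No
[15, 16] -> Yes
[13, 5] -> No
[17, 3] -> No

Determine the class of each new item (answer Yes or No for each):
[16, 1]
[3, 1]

Yes, No

The rule appears to be: product is even.
Yes: [16, 1], since 16·1 = 16. No: [3, 1], since 3·1 = 3.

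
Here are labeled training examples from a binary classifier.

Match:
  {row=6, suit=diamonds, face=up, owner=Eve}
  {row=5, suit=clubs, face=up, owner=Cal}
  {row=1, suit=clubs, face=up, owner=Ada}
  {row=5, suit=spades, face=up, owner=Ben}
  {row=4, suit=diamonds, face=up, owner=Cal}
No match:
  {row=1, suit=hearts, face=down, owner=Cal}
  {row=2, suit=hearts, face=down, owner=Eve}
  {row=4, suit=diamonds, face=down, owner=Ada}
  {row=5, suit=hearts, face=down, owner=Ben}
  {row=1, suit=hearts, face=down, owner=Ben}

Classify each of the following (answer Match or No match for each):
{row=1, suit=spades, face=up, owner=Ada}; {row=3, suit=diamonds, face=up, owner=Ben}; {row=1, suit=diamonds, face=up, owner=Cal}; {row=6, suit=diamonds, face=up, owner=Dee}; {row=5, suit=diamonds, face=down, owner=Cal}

Match, Match, Match, Match, No match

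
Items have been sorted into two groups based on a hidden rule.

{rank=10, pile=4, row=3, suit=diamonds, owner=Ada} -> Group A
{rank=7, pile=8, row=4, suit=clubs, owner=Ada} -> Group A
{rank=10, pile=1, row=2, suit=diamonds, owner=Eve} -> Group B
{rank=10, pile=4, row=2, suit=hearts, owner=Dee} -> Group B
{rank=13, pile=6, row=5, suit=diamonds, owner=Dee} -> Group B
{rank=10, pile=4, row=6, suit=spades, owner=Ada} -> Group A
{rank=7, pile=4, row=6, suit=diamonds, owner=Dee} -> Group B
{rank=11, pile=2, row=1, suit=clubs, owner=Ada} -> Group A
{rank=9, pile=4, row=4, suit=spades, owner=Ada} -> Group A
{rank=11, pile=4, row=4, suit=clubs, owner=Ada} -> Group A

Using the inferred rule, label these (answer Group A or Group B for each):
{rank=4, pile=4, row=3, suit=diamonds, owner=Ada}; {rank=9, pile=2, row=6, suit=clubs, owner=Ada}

Group A, Group A

The pattern is that an item is 'Group A' exactly when: owner is Ada.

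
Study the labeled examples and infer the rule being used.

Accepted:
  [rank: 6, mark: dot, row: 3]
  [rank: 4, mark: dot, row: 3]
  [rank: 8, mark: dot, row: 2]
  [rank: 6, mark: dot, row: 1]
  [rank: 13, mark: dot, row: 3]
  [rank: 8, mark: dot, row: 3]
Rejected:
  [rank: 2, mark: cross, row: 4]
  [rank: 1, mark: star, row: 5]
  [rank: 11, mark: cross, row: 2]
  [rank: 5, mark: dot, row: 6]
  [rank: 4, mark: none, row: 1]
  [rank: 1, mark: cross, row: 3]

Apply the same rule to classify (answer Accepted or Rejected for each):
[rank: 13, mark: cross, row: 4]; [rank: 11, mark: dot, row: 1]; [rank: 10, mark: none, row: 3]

The rule appears to be: mark is dot AND row ≤ 3.
[rank: 13, mark: cross, row: 4] → mark is cross, row = 4 → Rejected. [rank: 11, mark: dot, row: 1] → mark is dot, row = 1 → Accepted. [rank: 10, mark: none, row: 3] → mark is none, row = 3 → Rejected.

Rejected, Accepted, Rejected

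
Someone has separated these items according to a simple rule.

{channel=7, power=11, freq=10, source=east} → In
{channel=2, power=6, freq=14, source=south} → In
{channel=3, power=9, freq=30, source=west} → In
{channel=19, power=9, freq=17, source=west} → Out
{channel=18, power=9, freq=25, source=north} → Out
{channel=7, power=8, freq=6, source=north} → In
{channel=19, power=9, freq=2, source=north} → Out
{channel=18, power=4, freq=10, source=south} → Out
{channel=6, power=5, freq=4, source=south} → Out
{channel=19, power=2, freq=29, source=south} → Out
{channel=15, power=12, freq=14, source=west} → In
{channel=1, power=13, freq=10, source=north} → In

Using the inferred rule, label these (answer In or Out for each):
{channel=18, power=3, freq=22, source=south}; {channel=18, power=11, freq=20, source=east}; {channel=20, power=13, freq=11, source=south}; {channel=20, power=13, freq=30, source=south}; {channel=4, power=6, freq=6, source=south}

Out, Out, Out, Out, In

Every 'In' example satisfies: freq ≥ 6 AND channel ≤ 15. None of the 'Out' examples do.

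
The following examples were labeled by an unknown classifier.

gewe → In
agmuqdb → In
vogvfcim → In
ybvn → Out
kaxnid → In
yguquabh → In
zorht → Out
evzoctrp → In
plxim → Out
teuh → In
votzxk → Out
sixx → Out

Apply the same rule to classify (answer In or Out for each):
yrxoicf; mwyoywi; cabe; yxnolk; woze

The classifier is using: has ≥ 2 vowels.
yrxoicf: 2 vowels, passes → In.
mwyoywi: 2 vowels, passes → In.
cabe: 2 vowels, passes → In.
yxnolk: 1 vowel, does not fit → Out.
woze: 2 vowels, passes → In.

In, In, In, Out, In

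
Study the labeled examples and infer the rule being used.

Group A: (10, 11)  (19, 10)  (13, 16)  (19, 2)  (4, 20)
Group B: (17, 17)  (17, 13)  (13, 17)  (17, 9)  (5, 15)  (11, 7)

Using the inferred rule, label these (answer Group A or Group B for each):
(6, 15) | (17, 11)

Group A, Group B

Comparing the two groups points to one rule — product is even.
(6, 15): Group A (6·15 = 90). (17, 11): Group B (17·11 = 187).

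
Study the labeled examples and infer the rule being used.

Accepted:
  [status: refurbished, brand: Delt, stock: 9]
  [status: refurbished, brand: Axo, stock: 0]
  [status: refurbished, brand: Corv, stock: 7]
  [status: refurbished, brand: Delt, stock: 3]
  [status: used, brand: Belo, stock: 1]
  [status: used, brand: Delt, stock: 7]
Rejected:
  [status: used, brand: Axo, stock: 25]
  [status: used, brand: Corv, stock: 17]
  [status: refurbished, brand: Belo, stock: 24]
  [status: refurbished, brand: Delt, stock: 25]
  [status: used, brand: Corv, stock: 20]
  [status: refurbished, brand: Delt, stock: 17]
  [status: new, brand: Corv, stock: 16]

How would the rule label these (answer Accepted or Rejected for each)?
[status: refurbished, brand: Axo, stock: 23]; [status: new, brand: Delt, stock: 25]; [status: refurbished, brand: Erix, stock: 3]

Rule: stock ≤ 9. This holds for each 'Accepted' example and fails for each 'Rejected' one.
[status: refurbished, brand: Axo, stock: 23]: stock = 23, doesn't qualify → Rejected.
[status: new, brand: Delt, stock: 25]: stock = 25, doesn't qualify → Rejected.
[status: refurbished, brand: Erix, stock: 3]: stock = 3, has this property → Accepted.

Rejected, Rejected, Accepted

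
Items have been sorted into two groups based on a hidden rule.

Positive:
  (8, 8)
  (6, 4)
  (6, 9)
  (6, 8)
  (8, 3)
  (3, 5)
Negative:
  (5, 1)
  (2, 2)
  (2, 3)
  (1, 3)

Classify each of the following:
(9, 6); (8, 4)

The distinguishing property — sum ≥ 8 — holds for all the 'Positive' cases and none of the 'Negative' cases.
(9, 6): 9+6 = 15, meets the rule → Positive.
(8, 4): 8+4 = 12, meets the rule → Positive.

Positive, Positive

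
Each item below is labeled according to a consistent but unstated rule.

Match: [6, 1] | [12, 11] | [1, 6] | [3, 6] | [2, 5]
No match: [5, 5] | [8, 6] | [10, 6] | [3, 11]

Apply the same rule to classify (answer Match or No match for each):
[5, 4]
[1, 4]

Comparing the two groups points to one rule — sum is odd.
[5, 4] → 5+4 = 9 → Match.
[1, 4] → 1+4 = 5 → Match.

Match, Match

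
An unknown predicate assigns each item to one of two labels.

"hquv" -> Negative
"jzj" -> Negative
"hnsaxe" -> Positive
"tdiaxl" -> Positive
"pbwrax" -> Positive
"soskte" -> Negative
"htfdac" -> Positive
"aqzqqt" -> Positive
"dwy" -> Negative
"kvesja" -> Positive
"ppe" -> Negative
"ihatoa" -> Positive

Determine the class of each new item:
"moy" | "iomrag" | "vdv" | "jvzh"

The distinguishing property — contains 'a' — holds for all the 'Positive' cases and none of the 'Negative' cases.
"moy" → no 'a' → Negative.
"iomrag" → has 'a' → Positive.
"vdv" → no 'a' → Negative.
"jvzh" → no 'a' → Negative.

Negative, Positive, Negative, Negative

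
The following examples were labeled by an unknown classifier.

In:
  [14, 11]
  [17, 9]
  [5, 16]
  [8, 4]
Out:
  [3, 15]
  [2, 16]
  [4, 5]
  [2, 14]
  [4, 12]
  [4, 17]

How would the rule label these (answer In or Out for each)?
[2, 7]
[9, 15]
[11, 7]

Out, In, In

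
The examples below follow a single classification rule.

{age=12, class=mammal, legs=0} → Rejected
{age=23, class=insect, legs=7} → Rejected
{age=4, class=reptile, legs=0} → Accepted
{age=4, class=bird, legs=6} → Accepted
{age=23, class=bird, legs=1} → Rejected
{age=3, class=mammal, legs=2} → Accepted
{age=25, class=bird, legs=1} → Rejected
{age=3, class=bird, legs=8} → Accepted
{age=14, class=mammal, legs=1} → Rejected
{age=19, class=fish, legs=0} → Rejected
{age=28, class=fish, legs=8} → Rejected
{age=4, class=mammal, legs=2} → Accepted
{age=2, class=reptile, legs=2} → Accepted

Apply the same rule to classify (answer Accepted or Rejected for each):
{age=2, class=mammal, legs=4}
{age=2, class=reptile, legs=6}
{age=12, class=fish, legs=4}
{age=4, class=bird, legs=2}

The classifier is using: age ≤ 4.

Accepted, Accepted, Rejected, Accepted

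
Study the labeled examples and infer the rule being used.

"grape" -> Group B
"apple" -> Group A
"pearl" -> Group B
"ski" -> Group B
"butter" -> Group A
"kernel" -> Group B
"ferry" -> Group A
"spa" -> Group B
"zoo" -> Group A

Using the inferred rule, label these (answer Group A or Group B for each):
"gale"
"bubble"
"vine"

Group B, Group A, Group B

The classifier is using: has a double letter.
"gale" → no doubled letter → Group B.
"bubble" → 'bb' doubled → Group A.
"vine" → no doubled letter → Group B.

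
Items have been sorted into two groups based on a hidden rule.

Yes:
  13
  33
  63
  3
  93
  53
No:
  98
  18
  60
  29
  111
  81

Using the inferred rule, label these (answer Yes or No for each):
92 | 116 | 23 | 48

Looking at the examples, the only property every 'Yes' case has and every 'No' case lacks is: ends in digit 3.
No: 92, since last digit 2.
No: 116, since last digit 6.
Yes: 23, since last digit 3.
No: 48, since last digit 8.

No, No, Yes, No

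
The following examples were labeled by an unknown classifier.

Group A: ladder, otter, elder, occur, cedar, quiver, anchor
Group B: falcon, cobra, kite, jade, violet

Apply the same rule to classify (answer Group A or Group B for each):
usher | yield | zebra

All 'Group A' examples share one property — ends with 'r' — and every 'Group B' example lacks it.

Group A, Group B, Group B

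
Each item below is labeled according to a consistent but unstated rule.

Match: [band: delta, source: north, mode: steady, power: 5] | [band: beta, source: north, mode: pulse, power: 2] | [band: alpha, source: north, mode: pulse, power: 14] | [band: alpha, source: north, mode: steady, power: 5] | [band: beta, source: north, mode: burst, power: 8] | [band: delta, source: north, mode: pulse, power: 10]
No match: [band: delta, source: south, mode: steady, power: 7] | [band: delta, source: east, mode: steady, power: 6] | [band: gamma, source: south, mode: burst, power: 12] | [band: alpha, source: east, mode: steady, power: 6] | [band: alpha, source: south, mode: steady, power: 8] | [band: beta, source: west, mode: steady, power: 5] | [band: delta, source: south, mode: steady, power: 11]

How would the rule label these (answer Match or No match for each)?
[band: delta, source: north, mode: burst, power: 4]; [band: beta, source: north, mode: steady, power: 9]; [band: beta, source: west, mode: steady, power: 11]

Match, Match, No match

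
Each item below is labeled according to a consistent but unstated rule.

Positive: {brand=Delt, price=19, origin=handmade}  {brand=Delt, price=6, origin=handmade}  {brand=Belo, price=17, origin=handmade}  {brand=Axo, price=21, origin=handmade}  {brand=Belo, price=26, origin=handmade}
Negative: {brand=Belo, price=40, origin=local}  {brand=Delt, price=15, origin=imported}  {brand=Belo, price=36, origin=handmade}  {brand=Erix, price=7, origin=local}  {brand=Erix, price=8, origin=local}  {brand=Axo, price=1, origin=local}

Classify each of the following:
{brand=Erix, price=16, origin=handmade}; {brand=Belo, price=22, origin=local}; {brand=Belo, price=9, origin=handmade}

Positive, Negative, Positive

A rule that fits every label: origin is handmade AND price ≤ 26 — true of each 'Positive' example, false of each 'Negative' one.
Positive: {brand=Erix, price=16, origin=handmade}, since origin is handmade, price = 16.
Negative: {brand=Belo, price=22, origin=local}, since origin is local, price = 22.
Positive: {brand=Belo, price=9, origin=handmade}, since origin is handmade, price = 9.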